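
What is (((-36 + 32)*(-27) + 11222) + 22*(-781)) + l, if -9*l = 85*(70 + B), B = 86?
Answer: -21976/3 ≈ -7325.3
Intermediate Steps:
l = -4420/3 (l = -85*(70 + 86)/9 = -85*156/9 = -⅑*13260 = -4420/3 ≈ -1473.3)
(((-36 + 32)*(-27) + 11222) + 22*(-781)) + l = (((-36 + 32)*(-27) + 11222) + 22*(-781)) - 4420/3 = ((-4*(-27) + 11222) - 17182) - 4420/3 = ((108 + 11222) - 17182) - 4420/3 = (11330 - 17182) - 4420/3 = -5852 - 4420/3 = -21976/3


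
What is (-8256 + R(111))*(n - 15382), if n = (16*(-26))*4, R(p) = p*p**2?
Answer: -23171906250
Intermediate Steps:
R(p) = p**3
n = -1664 (n = -416*4 = -1664)
(-8256 + R(111))*(n - 15382) = (-8256 + 111**3)*(-1664 - 15382) = (-8256 + 1367631)*(-17046) = 1359375*(-17046) = -23171906250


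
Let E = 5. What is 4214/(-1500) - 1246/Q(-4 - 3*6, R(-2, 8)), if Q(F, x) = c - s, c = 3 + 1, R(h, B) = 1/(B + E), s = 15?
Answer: 911323/8250 ≈ 110.46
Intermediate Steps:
R(h, B) = 1/(5 + B) (R(h, B) = 1/(B + 5) = 1/(5 + B))
c = 4
Q(F, x) = -11 (Q(F, x) = 4 - 1*15 = 4 - 15 = -11)
4214/(-1500) - 1246/Q(-4 - 3*6, R(-2, 8)) = 4214/(-1500) - 1246/(-11) = 4214*(-1/1500) - 1246*(-1/11) = -2107/750 + 1246/11 = 911323/8250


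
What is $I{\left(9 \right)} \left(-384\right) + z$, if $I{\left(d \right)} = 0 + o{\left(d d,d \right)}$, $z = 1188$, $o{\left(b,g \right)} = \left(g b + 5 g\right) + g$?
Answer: $-299484$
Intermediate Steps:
$o{\left(b,g \right)} = 6 g + b g$ ($o{\left(b,g \right)} = \left(b g + 5 g\right) + g = \left(5 g + b g\right) + g = 6 g + b g$)
$I{\left(d \right)} = d \left(6 + d^{2}\right)$ ($I{\left(d \right)} = 0 + d \left(6 + d d\right) = 0 + d \left(6 + d^{2}\right) = d \left(6 + d^{2}\right)$)
$I{\left(9 \right)} \left(-384\right) + z = 9 \left(6 + 9^{2}\right) \left(-384\right) + 1188 = 9 \left(6 + 81\right) \left(-384\right) + 1188 = 9 \cdot 87 \left(-384\right) + 1188 = 783 \left(-384\right) + 1188 = -300672 + 1188 = -299484$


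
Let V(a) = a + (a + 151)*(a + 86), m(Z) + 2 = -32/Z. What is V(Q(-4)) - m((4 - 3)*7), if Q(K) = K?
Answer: 84396/7 ≈ 12057.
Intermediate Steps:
m(Z) = -2 - 32/Z
V(a) = a + (86 + a)*(151 + a) (V(a) = a + (151 + a)*(86 + a) = a + (86 + a)*(151 + a))
V(Q(-4)) - m((4 - 3)*7) = (12986 + (-4)**2 + 238*(-4)) - (-2 - 32*1/(7*(4 - 3))) = (12986 + 16 - 952) - (-2 - 32/(1*7)) = 12050 - (-2 - 32/7) = 12050 - 1*(-46/7) = 12050 + 46/7 = 84396/7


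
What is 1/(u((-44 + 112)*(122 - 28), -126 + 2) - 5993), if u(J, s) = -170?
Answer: -1/6163 ≈ -0.00016226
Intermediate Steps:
1/(u((-44 + 112)*(122 - 28), -126 + 2) - 5993) = 1/(-170 - 5993) = 1/(-6163) = -1/6163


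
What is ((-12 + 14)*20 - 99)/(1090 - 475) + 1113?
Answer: 684436/615 ≈ 1112.9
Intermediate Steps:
((-12 + 14)*20 - 99)/(1090 - 475) + 1113 = (2*20 - 99)/615 + 1113 = (40 - 99)*(1/615) + 1113 = -59*1/615 + 1113 = -59/615 + 1113 = 684436/615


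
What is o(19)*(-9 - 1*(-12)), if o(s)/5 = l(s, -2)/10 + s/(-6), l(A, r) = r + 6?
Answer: -83/2 ≈ -41.500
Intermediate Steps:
l(A, r) = 6 + r
o(s) = 2 - 5*s/6 (o(s) = 5*((6 - 2)/10 + s/(-6)) = 5*(4*(⅒) + s*(-⅙)) = 5*(⅖ - s/6) = 2 - 5*s/6)
o(19)*(-9 - 1*(-12)) = (2 - ⅚*19)*(-9 - 1*(-12)) = (2 - 95/6)*(-9 + 12) = -83/6*3 = -83/2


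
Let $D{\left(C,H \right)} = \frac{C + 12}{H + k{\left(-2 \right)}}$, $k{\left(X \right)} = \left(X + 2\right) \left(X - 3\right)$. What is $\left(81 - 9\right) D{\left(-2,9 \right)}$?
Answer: $80$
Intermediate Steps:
$k{\left(X \right)} = \left(-3 + X\right) \left(2 + X\right)$ ($k{\left(X \right)} = \left(2 + X\right) \left(-3 + X\right) = \left(-3 + X\right) \left(2 + X\right)$)
$D{\left(C,H \right)} = \frac{12 + C}{H}$ ($D{\left(C,H \right)} = \frac{C + 12}{H - \left(4 - 4\right)} = \frac{12 + C}{H + \left(-6 + 4 + 2\right)} = \frac{12 + C}{H + 0} = \frac{12 + C}{H}$)
$\left(81 - 9\right) D{\left(-2,9 \right)} = \left(81 - 9\right) \frac{12 - 2}{9} = 72 \cdot \frac{1}{9} \cdot 10 = 72 \cdot \frac{10}{9} = 80$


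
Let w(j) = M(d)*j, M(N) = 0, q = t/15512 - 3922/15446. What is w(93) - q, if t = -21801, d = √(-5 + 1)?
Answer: 198788155/119799176 ≈ 1.6593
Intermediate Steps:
d = 2*I (d = √(-4) = 2*I ≈ 2.0*I)
q = -198788155/119799176 (q = -21801/15512 - 3922/15446 = -21801*1/15512 - 3922*1/15446 = -21801/15512 - 1961/7723 = -198788155/119799176 ≈ -1.6593)
w(j) = 0 (w(j) = 0*j = 0)
w(93) - q = 0 - 1*(-198788155/119799176) = 0 + 198788155/119799176 = 198788155/119799176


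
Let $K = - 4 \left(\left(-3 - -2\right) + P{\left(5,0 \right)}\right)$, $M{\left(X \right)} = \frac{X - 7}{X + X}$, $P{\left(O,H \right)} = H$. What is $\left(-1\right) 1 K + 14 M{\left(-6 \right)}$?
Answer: $\frac{67}{6} \approx 11.167$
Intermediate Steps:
$M{\left(X \right)} = \frac{-7 + X}{2 X}$
$K = 4$ ($K = - 4 \left(\left(-3 - -2\right) + 0\right) = - 4 \left(\left(-3 + 2\right) + 0\right) = - 4 \left(-1 + 0\right) = \left(-4\right) \left(-1\right) = 4$)
$\left(-1\right) 1 K + 14 M{\left(-6 \right)} = \left(-1\right) 1 \cdot 4 + 14 \frac{-7 - 6}{2 \left(-6\right)} = \left(-1\right) 4 + 14 \cdot \frac{1}{2} \left(- \frac{1}{6}\right) \left(-13\right) = -4 + 14 \cdot \frac{13}{12} = -4 + \frac{91}{6} = \frac{67}{6}$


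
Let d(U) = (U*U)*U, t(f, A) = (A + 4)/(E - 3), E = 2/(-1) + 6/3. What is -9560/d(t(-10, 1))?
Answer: 51624/25 ≈ 2065.0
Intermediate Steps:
E = 0 (E = 2*(-1) + 6*(1/3) = -2 + 2 = 0)
t(f, A) = -4/3 - A/3 (t(f, A) = (A + 4)/(0 - 3) = (4 + A)/(-3) = (4 + A)*(-1/3) = -4/3 - A/3)
d(U) = U**3 (d(U) = U**2*U = U**3)
-9560/d(t(-10, 1)) = -9560/(-4/3 - 1/3*1)**3 = -9560/(-4/3 - 1/3)**3 = -9560/((-5/3)**3) = -9560/(-125/27) = -9560*(-27/125) = 51624/25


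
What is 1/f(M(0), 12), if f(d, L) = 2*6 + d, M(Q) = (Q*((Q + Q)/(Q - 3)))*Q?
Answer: 1/12 ≈ 0.083333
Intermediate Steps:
M(Q) = 2*Q**3/(-3 + Q) (M(Q) = (Q*((2*Q)/(-3 + Q)))*Q = (Q*(2*Q/(-3 + Q)))*Q = (2*Q**2/(-3 + Q))*Q = 2*Q**3/(-3 + Q))
f(d, L) = 12 + d
1/f(M(0), 12) = 1/(12 + 2*0**3/(-3 + 0)) = 1/(12 + 2*0/(-3)) = 1/(12 + 2*0*(-1/3)) = 1/(12 + 0) = 1/12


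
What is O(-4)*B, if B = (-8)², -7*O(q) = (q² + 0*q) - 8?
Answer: -512/7 ≈ -73.143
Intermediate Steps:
O(q) = 8/7 - q²/7 (O(q) = -((q² + 0*q) - 8)/7 = -((q² + 0) - 8)/7 = -(q² - 8)/7 = -(-8 + q²)/7 = 8/7 - q²/7)
B = 64
O(-4)*B = (8/7 - ⅐*(-4)²)*64 = (8/7 - ⅐*16)*64 = (8/7 - 16/7)*64 = -8/7*64 = -512/7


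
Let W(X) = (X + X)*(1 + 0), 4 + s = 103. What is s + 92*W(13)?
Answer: 2491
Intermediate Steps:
s = 99 (s = -4 + 103 = 99)
W(X) = 2*X (W(X) = (2*X)*1 = 2*X)
s + 92*W(13) = 99 + 92*(2*13) = 99 + 92*26 = 99 + 2392 = 2491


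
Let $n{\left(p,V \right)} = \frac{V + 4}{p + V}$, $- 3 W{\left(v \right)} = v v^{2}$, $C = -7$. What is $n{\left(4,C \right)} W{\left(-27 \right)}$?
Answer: $6561$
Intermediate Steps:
$W{\left(v \right)} = - \frac{v^{3}}{3}$ ($W{\left(v \right)} = - \frac{v v^{2}}{3} = - \frac{v^{3}}{3}$)
$n{\left(p,V \right)} = \frac{4 + V}{V + p}$
$n{\left(4,C \right)} W{\left(-27 \right)} = \frac{4 - 7}{-7 + 4} \left(- \frac{\left(-27\right)^{3}}{3}\right) = \frac{1}{-3} \left(-3\right) \left(\left(- \frac{1}{3}\right) \left(-19683\right)\right) = \left(- \frac{1}{3}\right) \left(-3\right) 6561 = 1 \cdot 6561 = 6561$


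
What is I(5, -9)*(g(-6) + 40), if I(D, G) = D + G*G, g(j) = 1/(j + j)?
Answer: 20597/6 ≈ 3432.8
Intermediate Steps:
g(j) = 1/(2*j)
I(D, G) = D + G**2
I(5, -9)*(g(-6) + 40) = (5 + (-9)**2)*((1/2)/(-6) + 40) = (5 + 81)*((1/2)*(-1/6) + 40) = 86*(-1/12 + 40) = 86*(479/12) = 20597/6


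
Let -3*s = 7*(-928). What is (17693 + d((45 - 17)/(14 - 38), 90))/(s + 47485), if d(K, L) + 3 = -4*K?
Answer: 53084/148951 ≈ 0.35639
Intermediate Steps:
d(K, L) = -3 - 4*K
s = 6496/3 (s = -7*(-928)/3 = -1/3*(-6496) = 6496/3 ≈ 2165.3)
(17693 + d((45 - 17)/(14 - 38), 90))/(s + 47485) = (17693 + (-3 - 4*(45 - 17)/(14 - 38)))/(6496/3 + 47485) = (17693 + (-3 - 112/(-24)))/(148951/3) = (17693 + (-3 - 112*(-1)/24))*(3/148951) = (17693 + (-3 - 4*(-7/6)))*(3/148951) = (17693 + (-3 + 14/3))*(3/148951) = (17693 + 5/3)*(3/148951) = (53084/3)*(3/148951) = 53084/148951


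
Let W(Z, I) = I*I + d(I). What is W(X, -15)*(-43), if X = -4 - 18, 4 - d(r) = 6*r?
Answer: -13717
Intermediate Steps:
d(r) = 4 - 6*r
X = -22
W(Z, I) = 4 + I**2 - 6*I (W(Z, I) = I*I + (4 - 6*I) = I**2 + (4 - 6*I) = 4 + I**2 - 6*I)
W(X, -15)*(-43) = (4 + (-15)**2 - 6*(-15))*(-43) = (4 + 225 + 90)*(-43) = 319*(-43) = -13717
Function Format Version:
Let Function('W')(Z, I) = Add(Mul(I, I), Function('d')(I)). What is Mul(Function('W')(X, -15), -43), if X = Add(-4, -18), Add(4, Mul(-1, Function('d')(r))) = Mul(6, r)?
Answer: -13717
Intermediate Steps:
Function('d')(r) = Add(4, Mul(-6, r)) (Function('d')(r) = Add(4, Mul(-1, Mul(6, r))) = Add(4, Mul(-6, r)))
X = -22
Function('W')(Z, I) = Add(4, Pow(I, 2), Mul(-6, I)) (Function('W')(Z, I) = Add(Mul(I, I), Add(4, Mul(-6, I))) = Add(Pow(I, 2), Add(4, Mul(-6, I))) = Add(4, Pow(I, 2), Mul(-6, I)))
Mul(Function('W')(X, -15), -43) = Mul(Add(4, Pow(-15, 2), Mul(-6, -15)), -43) = Mul(Add(4, 225, 90), -43) = Mul(319, -43) = -13717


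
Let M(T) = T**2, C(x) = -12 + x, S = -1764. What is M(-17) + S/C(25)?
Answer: 1993/13 ≈ 153.31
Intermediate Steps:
M(-17) + S/C(25) = (-17)**2 - 1764/(-12 + 25) = 289 - 1764/13 = 1993/13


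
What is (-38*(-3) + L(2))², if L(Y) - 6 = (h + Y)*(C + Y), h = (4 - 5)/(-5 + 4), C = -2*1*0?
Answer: 15876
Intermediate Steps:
C = 0 (C = -2*0 = 0)
h = 1 (h = -1/(-1) = -1*(-1) = 1)
L(Y) = 6 + Y*(1 + Y) (L(Y) = 6 + (1 + Y)*(0 + Y) = 6 + (1 + Y)*Y = 6 + Y*(1 + Y))
(-38*(-3) + L(2))² = (-38*(-3) + (6 + 2 + 2²))² = (114 + (6 + 2 + 4))² = (114 + 12)² = 126² = 15876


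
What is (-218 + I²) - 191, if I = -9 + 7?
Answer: -405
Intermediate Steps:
I = -2
(-218 + I²) - 191 = (-218 + (-2)²) - 191 = (-218 + 4) - 191 = -214 - 191 = -405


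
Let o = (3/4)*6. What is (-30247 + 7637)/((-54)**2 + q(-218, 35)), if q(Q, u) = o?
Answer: -45220/5841 ≈ -7.7418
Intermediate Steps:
o = 9/2 (o = ((1/4)*3)*6 = (3/4)*6 = 9/2 ≈ 4.5000)
q(Q, u) = 9/2
(-30247 + 7637)/((-54)**2 + q(-218, 35)) = (-30247 + 7637)/((-54)**2 + 9/2) = -22610/(2916 + 9/2) = -22610/5841/2 = -22610*2/5841 = -45220/5841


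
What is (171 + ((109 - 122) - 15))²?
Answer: 20449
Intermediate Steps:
(171 + ((109 - 122) - 15))² = (171 + (-13 - 15))² = (171 - 28)² = 143² = 20449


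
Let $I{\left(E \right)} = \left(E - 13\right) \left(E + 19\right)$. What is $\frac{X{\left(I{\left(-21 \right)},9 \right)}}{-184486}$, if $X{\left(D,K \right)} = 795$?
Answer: $- \frac{795}{184486} \approx -0.0043093$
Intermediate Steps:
$I{\left(E \right)} = \left(-13 + E\right) \left(19 + E\right)$
$\frac{X{\left(I{\left(-21 \right)},9 \right)}}{-184486} = \frac{795}{-184486} = 795 \left(- \frac{1}{184486}\right) = - \frac{795}{184486}$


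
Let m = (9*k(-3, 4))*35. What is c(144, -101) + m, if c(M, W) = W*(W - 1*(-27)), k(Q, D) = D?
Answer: 8734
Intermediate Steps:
c(M, W) = W*(27 + W) (c(M, W) = W*(W + 27) = W*(27 + W))
m = 1260 (m = (9*4)*35 = 36*35 = 1260)
c(144, -101) + m = -101*(27 - 101) + 1260 = -101*(-74) + 1260 = 7474 + 1260 = 8734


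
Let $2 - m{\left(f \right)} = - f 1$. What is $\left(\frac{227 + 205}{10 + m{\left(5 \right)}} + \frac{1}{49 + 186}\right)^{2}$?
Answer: $\frac{10309762369}{15960025} \approx 645.97$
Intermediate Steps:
$m{\left(f \right)} = 2 + f$ ($m{\left(f \right)} = 2 - - f 1 = 2 - - f = 2 + f$)
$\left(\frac{227 + 205}{10 + m{\left(5 \right)}} + \frac{1}{49 + 186}\right)^{2} = \left(\frac{227 + 205}{10 + \left(2 + 5\right)} + \frac{1}{49 + 186}\right)^{2} = \left(\frac{432}{10 + 7} + \frac{1}{235}\right)^{2} = \left(\frac{432}{17} + \frac{1}{235}\right)^{2} = \left(\frac{101537}{3995}\right)^{2} = \frac{10309762369}{15960025}$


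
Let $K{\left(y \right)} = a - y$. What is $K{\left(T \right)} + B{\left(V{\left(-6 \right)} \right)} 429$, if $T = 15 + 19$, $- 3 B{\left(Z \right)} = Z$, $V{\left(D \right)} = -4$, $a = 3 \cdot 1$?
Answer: $541$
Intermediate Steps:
$a = 3$
$B{\left(Z \right)} = - \frac{Z}{3}$
$T = 34$
$K{\left(y \right)} = 3 - y$
$K{\left(T \right)} + B{\left(V{\left(-6 \right)} \right)} 429 = \left(3 - 34\right) + \left(- \frac{1}{3}\right) \left(-4\right) 429 = \left(3 - 34\right) + \frac{4}{3} \cdot 429 = -31 + 572 = 541$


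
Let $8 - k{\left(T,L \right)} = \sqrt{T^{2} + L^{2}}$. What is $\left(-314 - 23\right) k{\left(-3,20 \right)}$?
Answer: $-2696 + 337 \sqrt{409} \approx 4119.4$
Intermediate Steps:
$k{\left(T,L \right)} = 8 - \sqrt{L^{2} + T^{2}}$ ($k{\left(T,L \right)} = 8 - \sqrt{T^{2} + L^{2}} = 8 - \sqrt{L^{2} + T^{2}}$)
$\left(-314 - 23\right) k{\left(-3,20 \right)} = \left(-314 - 23\right) \left(8 - \sqrt{20^{2} + \left(-3\right)^{2}}\right) = - 337 \left(8 - \sqrt{400 + 9}\right) = - 337 \left(8 - \sqrt{409}\right) = -2696 + 337 \sqrt{409}$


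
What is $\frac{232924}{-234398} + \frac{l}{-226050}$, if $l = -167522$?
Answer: $- \frac{3346412111}{13246416975} \approx -0.25263$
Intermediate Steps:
$\frac{232924}{-234398} + \frac{l}{-226050} = \frac{232924}{-234398} - \frac{167522}{-226050} = 232924 \left(- \frac{1}{234398}\right) - - \frac{83761}{113025} = - \frac{116462}{117199} + \frac{83761}{113025} = - \frac{3346412111}{13246416975}$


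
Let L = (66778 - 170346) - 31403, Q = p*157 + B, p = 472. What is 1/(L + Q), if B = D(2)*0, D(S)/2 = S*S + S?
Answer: -1/60867 ≈ -1.6429e-5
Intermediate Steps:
D(S) = 2*S + 2*S**2 (D(S) = 2*(S*S + S) = 2*(S**2 + S) = 2*(S + S**2) = 2*S + 2*S**2)
B = 0 (B = (2*2*(1 + 2))*0 = (2*2*3)*0 = 12*0 = 0)
Q = 74104 (Q = 472*157 + 0 = 74104 + 0 = 74104)
L = -134971 (L = -103568 - 31403 = -134971)
1/(L + Q) = 1/(-134971 + 74104) = 1/(-60867) = -1/60867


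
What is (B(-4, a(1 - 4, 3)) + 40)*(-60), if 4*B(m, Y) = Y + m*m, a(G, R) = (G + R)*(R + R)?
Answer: -2640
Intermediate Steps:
a(G, R) = 2*R*(G + R) (a(G, R) = (G + R)*(2*R) = 2*R*(G + R))
B(m, Y) = Y/4 + m²/4 (B(m, Y) = (Y + m*m)/4 = (Y + m²)/4 = Y/4 + m²/4)
(B(-4, a(1 - 4, 3)) + 40)*(-60) = (((2*3*((1 - 4) + 3))/4 + (¼)*(-4)²) + 40)*(-60) = (((2*3*(-3 + 3))/4 + (¼)*16) + 40)*(-60) = (((2*3*0)/4 + 4) + 40)*(-60) = (((¼)*0 + 4) + 40)*(-60) = ((0 + 4) + 40)*(-60) = (4 + 40)*(-60) = 44*(-60) = -2640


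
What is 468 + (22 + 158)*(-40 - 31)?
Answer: -12312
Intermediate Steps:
468 + (22 + 158)*(-40 - 31) = 468 + 180*(-71) = 468 - 12780 = -12312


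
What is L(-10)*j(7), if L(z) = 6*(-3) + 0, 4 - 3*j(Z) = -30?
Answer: -204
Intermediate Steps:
j(Z) = 34/3 (j(Z) = 4/3 - ⅓*(-30) = 4/3 + 10 = 34/3)
L(z) = -18 (L(z) = -18 + 0 = -18)
L(-10)*j(7) = -18*34/3 = -204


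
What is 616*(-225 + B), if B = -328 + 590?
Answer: 22792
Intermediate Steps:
B = 262
616*(-225 + B) = 616*(-225 + 262) = 616*37 = 22792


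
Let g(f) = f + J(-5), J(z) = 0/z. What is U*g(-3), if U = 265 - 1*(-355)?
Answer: -1860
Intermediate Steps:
J(z) = 0
g(f) = f (g(f) = f + 0 = f)
U = 620 (U = 265 + 355 = 620)
U*g(-3) = 620*(-3) = -1860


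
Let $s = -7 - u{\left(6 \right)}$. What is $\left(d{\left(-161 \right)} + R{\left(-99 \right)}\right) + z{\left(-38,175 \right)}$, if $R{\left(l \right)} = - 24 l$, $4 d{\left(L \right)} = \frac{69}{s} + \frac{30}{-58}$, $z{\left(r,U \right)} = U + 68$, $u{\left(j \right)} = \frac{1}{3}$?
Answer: $\frac{6677355}{2552} \approx 2616.5$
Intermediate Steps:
$u{\left(j \right)} = \frac{1}{3}$
$z{\left(r,U \right)} = 68 + U$
$s = - \frac{22}{3}$ ($s = -7 - \frac{1}{3} = - \frac{22}{3} \approx -7.3333$)
$d{\left(L \right)} = - \frac{6333}{2552}$ ($d{\left(L \right)} = \frac{\frac{69}{- \frac{22}{3}} + \frac{30}{-58}}{4} = \frac{69 \left(- \frac{3}{22}\right) + 30 \left(- \frac{1}{58}\right)}{4} = \frac{- \frac{207}{22} - \frac{15}{29}}{4} = \frac{1}{4} \left(- \frac{6333}{638}\right) = - \frac{6333}{2552}$)
$\left(d{\left(-161 \right)} + R{\left(-99 \right)}\right) + z{\left(-38,175 \right)} = \left(- \frac{6333}{2552} - -2376\right) + \left(68 + 175\right) = \left(- \frac{6333}{2552} + 2376\right) + 243 = \frac{6057219}{2552} + 243 = \frac{6677355}{2552}$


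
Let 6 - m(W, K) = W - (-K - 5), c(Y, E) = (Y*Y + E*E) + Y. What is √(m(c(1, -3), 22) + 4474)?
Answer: √4442 ≈ 66.648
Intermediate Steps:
c(Y, E) = Y + E² + Y² (c(Y, E) = (Y² + E²) + Y = (E² + Y²) + Y = Y + E² + Y²)
m(W, K) = 1 - K - W (m(W, K) = 6 - (W - (-K - 5)) = 6 - (W - (-5 - K)) = 6 - (W + (5 + K)) = 6 - (5 + K + W) = 6 + (-5 - K - W) = 1 - K - W)
√(m(c(1, -3), 22) + 4474) = √((1 - 1*22 - (1 + (-3)² + 1²)) + 4474) = √((1 - 22 - (1 + 9 + 1)) + 4474) = √((1 - 22 - 1*11) + 4474) = √((1 - 22 - 11) + 4474) = √(-32 + 4474) = √4442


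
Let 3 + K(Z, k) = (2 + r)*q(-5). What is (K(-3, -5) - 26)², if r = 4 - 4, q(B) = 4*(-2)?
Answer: 2025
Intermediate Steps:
q(B) = -8
r = 0
K(Z, k) = -19 (K(Z, k) = -3 + (2 + 0)*(-8) = -3 + 2*(-8) = -3 - 16 = -19)
(K(-3, -5) - 26)² = (-19 - 26)² = (-45)² = 2025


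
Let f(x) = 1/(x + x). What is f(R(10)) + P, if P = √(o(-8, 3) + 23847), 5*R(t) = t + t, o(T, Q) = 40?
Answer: ⅛ + √23887 ≈ 154.68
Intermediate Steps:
R(t) = 2*t/5 (R(t) = (t + t)/5 = (2*t)/5 = 2*t/5)
f(x) = 1/(2*x)
P = √23887 (P = √(40 + 23847) = √23887 ≈ 154.55)
f(R(10)) + P = 1/(2*(((⅖)*10))) + √23887 = (½)/4 + √23887 = (½)*(¼) + √23887 = ⅛ + √23887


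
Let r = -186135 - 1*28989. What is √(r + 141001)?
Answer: I*√74123 ≈ 272.26*I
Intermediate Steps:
r = -215124 (r = -186135 - 28989 = -215124)
√(r + 141001) = √(-215124 + 141001) = √(-74123) = I*√74123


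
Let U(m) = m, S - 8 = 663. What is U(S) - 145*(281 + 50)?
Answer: -47324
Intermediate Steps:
S = 671 (S = 8 + 663 = 671)
U(S) - 145*(281 + 50) = 671 - 145*(281 + 50) = 671 - 145*331 = 671 - 47995 = -47324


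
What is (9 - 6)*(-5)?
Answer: -15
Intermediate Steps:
(9 - 6)*(-5) = 3*(-5) = -15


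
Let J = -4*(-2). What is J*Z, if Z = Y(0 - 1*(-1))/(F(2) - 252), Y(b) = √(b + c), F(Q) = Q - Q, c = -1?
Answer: 0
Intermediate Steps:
F(Q) = 0
Y(b) = √(-1 + b) (Y(b) = √(b - 1) = √(-1 + b))
Z = 0 (Z = √(-1 + (0 - 1*(-1)))/(0 - 252) = √(-1 + (0 + 1))/(-252) = -√(-1 + 1)/252 = -√0/252 = -1/252*0 = 0)
J = 8
J*Z = 8*0 = 0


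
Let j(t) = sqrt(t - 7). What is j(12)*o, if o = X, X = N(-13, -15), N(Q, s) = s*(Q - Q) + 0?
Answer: 0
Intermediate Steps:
N(Q, s) = 0 (N(Q, s) = s*0 + 0 = 0 + 0 = 0)
j(t) = sqrt(-7 + t)
X = 0
o = 0
j(12)*o = sqrt(-7 + 12)*0 = sqrt(5)*0 = 0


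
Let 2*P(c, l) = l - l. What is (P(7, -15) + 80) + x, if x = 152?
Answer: 232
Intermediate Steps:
P(c, l) = 0 (P(c, l) = (l - l)/2 = (1/2)*0 = 0)
(P(7, -15) + 80) + x = (0 + 80) + 152 = 80 + 152 = 232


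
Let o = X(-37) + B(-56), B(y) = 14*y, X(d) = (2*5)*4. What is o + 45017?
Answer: 44273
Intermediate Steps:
X(d) = 40 (X(d) = 10*4 = 40)
o = -744 (o = 40 + 14*(-56) = 40 - 784 = -744)
o + 45017 = -744 + 45017 = 44273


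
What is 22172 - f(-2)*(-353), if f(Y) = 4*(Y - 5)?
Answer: 12288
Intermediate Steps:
f(Y) = -20 + 4*Y (f(Y) = 4*(-5 + Y) = -20 + 4*Y)
22172 - f(-2)*(-353) = 22172 - (-20 + 4*(-2))*(-353) = 22172 - (-20 - 8)*(-353) = 22172 - (-28)*(-353) = 22172 - 1*9884 = 22172 - 9884 = 12288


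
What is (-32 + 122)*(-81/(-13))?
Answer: 7290/13 ≈ 560.77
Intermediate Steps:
(-32 + 122)*(-81/(-13)) = 90*(-81*(-1/13)) = 90*(81/13) = 7290/13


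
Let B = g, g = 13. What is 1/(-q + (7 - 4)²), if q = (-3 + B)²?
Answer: -1/91 ≈ -0.010989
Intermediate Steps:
B = 13
q = 100 (q = (-3 + 13)² = 10² = 100)
1/(-q + (7 - 4)²) = 1/(-1*100 + (7 - 4)²) = 1/(-100 + 3²) = 1/(-100 + 9) = 1/(-91) = -1/91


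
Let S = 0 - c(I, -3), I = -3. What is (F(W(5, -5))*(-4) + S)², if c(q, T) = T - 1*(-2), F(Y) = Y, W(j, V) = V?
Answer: 441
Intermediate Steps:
c(q, T) = 2 + T (c(q, T) = T + 2 = 2 + T)
S = 1 (S = 0 - (2 - 3) = 0 - 1*(-1) = 0 + 1 = 1)
(F(W(5, -5))*(-4) + S)² = (-5*(-4) + 1)² = (20 + 1)² = 21² = 441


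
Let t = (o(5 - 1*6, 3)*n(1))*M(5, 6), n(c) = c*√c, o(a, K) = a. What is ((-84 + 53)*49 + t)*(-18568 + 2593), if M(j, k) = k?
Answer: 24361875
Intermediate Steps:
n(c) = c^(3/2)
t = -6 (t = ((5 - 1*6)*1^(3/2))*6 = ((5 - 6)*1)*6 = -1*1*6 = -1*6 = -6)
((-84 + 53)*49 + t)*(-18568 + 2593) = ((-84 + 53)*49 - 6)*(-18568 + 2593) = (-31*49 - 6)*(-15975) = (-1519 - 6)*(-15975) = -1525*(-15975) = 24361875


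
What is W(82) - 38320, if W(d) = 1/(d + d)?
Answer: -6284479/164 ≈ -38320.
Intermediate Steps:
W(d) = 1/(2*d)
W(82) - 38320 = (½)/82 - 38320 = (½)*(1/82) - 38320 = 1/164 - 38320 = -6284479/164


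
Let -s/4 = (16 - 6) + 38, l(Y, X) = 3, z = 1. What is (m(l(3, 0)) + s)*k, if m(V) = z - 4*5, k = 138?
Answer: -29118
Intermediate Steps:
m(V) = -19 (m(V) = 1 - 4*5 = 1 - 20 = -19)
s = -192 (s = -4*((16 - 6) + 38) = -4*(10 + 38) = -4*48 = -192)
(m(l(3, 0)) + s)*k = (-19 - 192)*138 = -211*138 = -29118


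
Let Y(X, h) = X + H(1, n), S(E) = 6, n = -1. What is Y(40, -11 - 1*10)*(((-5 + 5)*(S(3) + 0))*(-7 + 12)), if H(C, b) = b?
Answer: 0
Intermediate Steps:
Y(X, h) = -1 + X (Y(X, h) = X - 1 = -1 + X)
Y(40, -11 - 1*10)*(((-5 + 5)*(S(3) + 0))*(-7 + 12)) = (-1 + 40)*(((-5 + 5)*(6 + 0))*(-7 + 12)) = 39*((0*6)*5) = 39*(0*5) = 39*0 = 0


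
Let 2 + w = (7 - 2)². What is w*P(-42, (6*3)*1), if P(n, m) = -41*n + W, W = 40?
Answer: 40526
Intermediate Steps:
P(n, m) = 40 - 41*n (P(n, m) = -41*n + 40 = 40 - 41*n)
w = 23 (w = -2 + (7 - 2)² = -2 + 5² = -2 + 25 = 23)
w*P(-42, (6*3)*1) = 23*(40 - 41*(-42)) = 23*(40 + 1722) = 23*1762 = 40526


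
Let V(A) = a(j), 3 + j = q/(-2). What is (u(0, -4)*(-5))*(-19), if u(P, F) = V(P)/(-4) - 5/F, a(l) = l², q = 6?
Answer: -2945/4 ≈ -736.25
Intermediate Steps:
j = -6 (j = -3 + 6/(-2) = -3 + 6*(-½) = -3 - 3 = -6)
V(A) = 36 (V(A) = (-6)² = 36)
u(P, F) = -9 - 5/F (u(P, F) = 36/(-4) - 5/F = 36*(-¼) - 5/F = -9 - 5/F)
(u(0, -4)*(-5))*(-19) = ((-9 - 5/(-4))*(-5))*(-19) = ((-9 - 5*(-¼))*(-5))*(-19) = ((-9 + 5/4)*(-5))*(-19) = -31/4*(-5)*(-19) = (155/4)*(-19) = -2945/4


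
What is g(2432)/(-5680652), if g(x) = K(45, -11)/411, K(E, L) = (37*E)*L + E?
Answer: 3045/389124662 ≈ 7.8252e-6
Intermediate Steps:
K(E, L) = E + 37*E*L (K(E, L) = 37*E*L + E = E + 37*E*L)
g(x) = -6090/137 (g(x) = (45*(1 + 37*(-11)))/411 = (45*(1 - 407))*(1/411) = (45*(-406))*(1/411) = -18270*1/411 = -6090/137)
g(2432)/(-5680652) = -6090/137/(-5680652) = -6090/137*(-1/5680652) = 3045/389124662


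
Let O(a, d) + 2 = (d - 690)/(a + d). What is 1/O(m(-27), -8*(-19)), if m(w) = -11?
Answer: -141/820 ≈ -0.17195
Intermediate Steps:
O(a, d) = -2 + (-690 + d)/(a + d) (O(a, d) = -2 + (d - 690)/(a + d) = -2 + (-690 + d)/(a + d))
1/O(m(-27), -8*(-19)) = 1/((-690 - (-8)*(-19) - 2*(-11))/(-11 - 8*(-19))) = 1/((-690 - 1*152 + 22)/(-11 + 152)) = 1/((-690 - 152 + 22)/141) = 1/((1/141)*(-820)) = 1/(-820/141) = -141/820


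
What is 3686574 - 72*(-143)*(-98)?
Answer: 2677566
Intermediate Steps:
3686574 - 72*(-143)*(-98) = 3686574 - (-10296)*(-98) = 3686574 - 1*1009008 = 3686574 - 1009008 = 2677566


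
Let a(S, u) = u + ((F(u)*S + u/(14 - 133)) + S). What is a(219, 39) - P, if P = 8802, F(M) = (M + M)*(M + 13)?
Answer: 104686641/119 ≈ 8.7972e+5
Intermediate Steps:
F(M) = 2*M*(13 + M) (F(M) = (2*M)*(13 + M) = 2*M*(13 + M))
a(S, u) = S + 118*u/119 + 2*S*u*(13 + u) (a(S, u) = u + (((2*u*(13 + u))*S + u/(14 - 133)) + S) = u + ((2*S*u*(13 + u) + u/(-119)) + S) = u + ((2*S*u*(13 + u) - u/119) + S) = u + ((-u/119 + 2*S*u*(13 + u)) + S) = u + (S - u/119 + 2*S*u*(13 + u)) = S + 118*u/119 + 2*S*u*(13 + u))
a(219, 39) - P = (219 + (118/119)*39 + 2*219*39*(13 + 39)) - 1*8802 = (219 + 4602/119 + 2*219*39*52) - 8802 = (219 + 4602/119 + 888264) - 8802 = 105734079/119 - 8802 = 104686641/119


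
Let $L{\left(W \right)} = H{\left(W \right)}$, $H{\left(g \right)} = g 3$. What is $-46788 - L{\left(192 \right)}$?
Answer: $-47364$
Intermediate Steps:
$H{\left(g \right)} = 3 g$
$L{\left(W \right)} = 3 W$
$-46788 - L{\left(192 \right)} = -46788 - 3 \cdot 192 = -46788 - 576 = -47364$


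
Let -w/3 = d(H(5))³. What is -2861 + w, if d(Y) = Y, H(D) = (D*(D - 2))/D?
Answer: -2942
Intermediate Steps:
H(D) = -2 + D (H(D) = (D*(-2 + D))/D = -2 + D)
w = -81 (w = -3*(-2 + 5)³ = -3*3³ = -3*27 = -81)
-2861 + w = -2861 - 81 = -2942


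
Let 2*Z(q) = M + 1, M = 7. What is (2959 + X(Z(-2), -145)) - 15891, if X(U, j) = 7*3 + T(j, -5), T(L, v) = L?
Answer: -13056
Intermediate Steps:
Z(q) = 4 (Z(q) = (7 + 1)/2 = (½)*8 = 4)
X(U, j) = 21 + j (X(U, j) = 7*3 + j = 21 + j)
(2959 + X(Z(-2), -145)) - 15891 = (2959 + (21 - 145)) - 15891 = (2959 - 124) - 15891 = 2835 - 15891 = -13056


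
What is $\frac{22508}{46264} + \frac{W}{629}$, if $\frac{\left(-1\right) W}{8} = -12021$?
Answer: $\frac{1115818471}{7275014} \approx 153.38$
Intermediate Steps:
$W = 96168$ ($W = \left(-8\right) \left(-12021\right) = 96168$)
$\frac{22508}{46264} + \frac{W}{629} = \frac{22508}{46264} + \frac{96168}{629} = 22508 \cdot \frac{1}{46264} + 96168 \cdot \frac{1}{629} = \frac{5627}{11566} + \frac{96168}{629} = \frac{1115818471}{7275014}$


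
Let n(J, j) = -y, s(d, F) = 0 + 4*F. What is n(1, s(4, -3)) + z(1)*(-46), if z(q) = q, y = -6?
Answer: -40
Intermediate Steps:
s(d, F) = 4*F
n(J, j) = 6 (n(J, j) = -1*(-6) = 6)
n(1, s(4, -3)) + z(1)*(-46) = 6 + 1*(-46) = 6 - 46 = -40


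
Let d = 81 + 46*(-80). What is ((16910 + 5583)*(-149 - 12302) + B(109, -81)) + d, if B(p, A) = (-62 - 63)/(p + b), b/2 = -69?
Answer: -8121854193/29 ≈ -2.8006e+8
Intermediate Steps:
b = -138 (b = 2*(-69) = -138)
B(p, A) = -125/(-138 + p) (B(p, A) = (-62 - 63)/(p - 138) = -125/(-138 + p))
d = -3599 (d = 81 - 3680 = -3599)
((16910 + 5583)*(-149 - 12302) + B(109, -81)) + d = ((16910 + 5583)*(-149 - 12302) - 125/(-138 + 109)) - 3599 = (22493*(-12451) - 125/(-29)) - 3599 = (-280060343 - 125*(-1/29)) - 3599 = (-280060343 + 125/29) - 3599 = -8121749822/29 - 3599 = -8121854193/29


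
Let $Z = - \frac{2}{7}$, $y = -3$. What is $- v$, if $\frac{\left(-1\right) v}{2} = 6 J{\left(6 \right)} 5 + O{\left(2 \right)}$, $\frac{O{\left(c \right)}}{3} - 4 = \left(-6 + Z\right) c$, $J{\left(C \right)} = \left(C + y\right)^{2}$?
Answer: $\frac{3420}{7} \approx 488.57$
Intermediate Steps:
$Z = - \frac{2}{7}$ ($Z = \left(-2\right) \frac{1}{7} = - \frac{2}{7} \approx -0.28571$)
$J{\left(C \right)} = \left(-3 + C\right)^{2}$ ($J{\left(C \right)} = \left(C - 3\right)^{2} = \left(-3 + C\right)^{2}$)
$O{\left(c \right)} = 12 - \frac{132 c}{7}$ ($O{\left(c \right)} = 12 + 3 \left(-6 - \frac{2}{7}\right) c = 12 + 3 \left(- \frac{44 c}{7}\right) = 12 - \frac{132 c}{7}$)
$v = - \frac{3420}{7}$ ($v = - 2 \left(6 \left(-3 + 6\right)^{2} \cdot 5 + \left(12 - \frac{264}{7}\right)\right) = - 2 \left(6 \cdot 3^{2} \cdot 5 + \left(12 - \frac{264}{7}\right)\right) = - 2 \left(6 \cdot 9 \cdot 5 - \frac{180}{7}\right) = - 2 \left(54 \cdot 5 - \frac{180}{7}\right) = - 2 \left(270 - \frac{180}{7}\right) = \left(-2\right) \frac{1710}{7} = - \frac{3420}{7} \approx -488.57$)
$- v = \left(-1\right) \left(- \frac{3420}{7}\right) = \frac{3420}{7}$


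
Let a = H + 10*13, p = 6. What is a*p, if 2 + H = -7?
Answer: 726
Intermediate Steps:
H = -9 (H = -2 - 7 = -9)
a = 121 (a = -9 + 10*13 = -9 + 130 = 121)
a*p = 121*6 = 726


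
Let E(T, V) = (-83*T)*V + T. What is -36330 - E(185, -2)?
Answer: -67225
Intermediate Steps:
E(T, V) = T - 83*T*V (E(T, V) = -83*T*V + T = T - 83*T*V)
-36330 - E(185, -2) = -36330 - 185*(1 - 83*(-2)) = -36330 - 185*(1 + 166) = -36330 - 185*167 = -36330 - 1*30895 = -36330 - 30895 = -67225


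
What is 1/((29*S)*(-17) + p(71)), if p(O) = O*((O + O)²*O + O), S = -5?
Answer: 1/101654230 ≈ 9.8373e-9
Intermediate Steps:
p(O) = O*(O + 4*O³) (p(O) = O*((2*O)²*O + O) = O*((4*O²)*O + O) = O*(4*O³ + O) = O*(O + 4*O³))
1/((29*S)*(-17) + p(71)) = 1/((29*(-5))*(-17) + (71² + 4*71⁴)) = 1/(-145*(-17) + (5041 + 4*25411681)) = 1/(2465 + (5041 + 101646724)) = 1/(2465 + 101651765) = 1/101654230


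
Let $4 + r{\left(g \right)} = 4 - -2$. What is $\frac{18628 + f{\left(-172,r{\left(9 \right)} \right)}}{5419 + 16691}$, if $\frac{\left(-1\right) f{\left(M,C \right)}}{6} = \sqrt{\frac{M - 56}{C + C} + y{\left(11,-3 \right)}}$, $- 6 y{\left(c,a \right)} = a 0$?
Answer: $\frac{9314}{11055} - \frac{i \sqrt{57}}{3685} \approx 0.84251 - 0.0020488 i$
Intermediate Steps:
$y{\left(c,a \right)} = 0$ ($y{\left(c,a \right)} = - \frac{a 0}{6} = \left(- \frac{1}{6}\right) 0 = 0$)
$r{\left(g \right)} = 2$ ($r{\left(g \right)} = -4 + \left(4 - -2\right) = -4 + \left(4 + 2\right) = -4 + 6 = 2$)
$f{\left(M,C \right)} = - 3 \sqrt{2} \sqrt{\frac{-56 + M}{C}}$ ($f{\left(M,C \right)} = - 6 \sqrt{\frac{M - 56}{C + C} + 0} = - 6 \sqrt{\frac{-56 + M}{2 C} + 0} = - 6 \sqrt{\frac{-56 + M}{2 C}} = - 6 \frac{\sqrt{2} \sqrt{\frac{-56 + M}{C}}}{2} = - 3 \sqrt{2} \sqrt{\frac{-56 + M}{C}}$)
$\frac{18628 + f{\left(-172,r{\left(9 \right)} \right)}}{5419 + 16691} = \frac{18628 - 3 \sqrt{2} \sqrt{\frac{-56 - 172}{2}}}{5419 + 16691} = \frac{18628 - 3 \sqrt{2} \sqrt{\frac{1}{2} \left(-228\right)}}{22110} = \left(18628 - 3 \sqrt{2} \sqrt{-114}\right) \frac{1}{22110} = \left(18628 - 3 \sqrt{2} i \sqrt{114}\right) \frac{1}{22110} = \left(18628 - 6 i \sqrt{57}\right) \frac{1}{22110} = \frac{9314}{11055} - \frac{i \sqrt{57}}{3685}$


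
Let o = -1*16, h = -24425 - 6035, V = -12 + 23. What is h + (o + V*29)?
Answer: -30157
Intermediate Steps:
V = 11
h = -30460
o = -16
h + (o + V*29) = -30460 + (-16 + 11*29) = -30460 + (-16 + 319) = -30460 + 303 = -30157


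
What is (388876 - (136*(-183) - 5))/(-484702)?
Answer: -413769/484702 ≈ -0.85366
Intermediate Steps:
(388876 - (136*(-183) - 5))/(-484702) = (388876 - (-24888 - 5))*(-1/484702) = (388876 - 1*(-24893))*(-1/484702) = (388876 + 24893)*(-1/484702) = 413769*(-1/484702) = -413769/484702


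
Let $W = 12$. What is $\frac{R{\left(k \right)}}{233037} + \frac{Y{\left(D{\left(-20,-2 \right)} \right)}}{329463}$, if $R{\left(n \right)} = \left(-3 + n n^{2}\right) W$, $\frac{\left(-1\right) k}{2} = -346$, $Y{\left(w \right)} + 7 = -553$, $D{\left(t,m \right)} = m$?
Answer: $\frac{48522410399420}{2843595153} \approx 17064.0$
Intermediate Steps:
$Y{\left(w \right)} = -560$ ($Y{\left(w \right)} = -7 - 553 = -560$)
$k = 692$ ($k = \left(-2\right) \left(-346\right) = 692$)
$R{\left(n \right)} = -36 + 12 n^{3}$ ($R{\left(n \right)} = \left(-3 + n n^{2}\right) 12 = \left(-3 + n^{3}\right) 12 = -36 + 12 n^{3}$)
$\frac{R{\left(k \right)}}{233037} + \frac{Y{\left(D{\left(-20,-2 \right)} \right)}}{329463} = \frac{-36 + 12 \cdot 692^{3}}{233037} - \frac{560}{329463} = \left(-36 + 12 \cdot 331373888\right) \frac{1}{233037} - \frac{560}{329463} = \left(-36 + 3976486656\right) \frac{1}{233037} - \frac{560}{329463} = 3976486620 \cdot \frac{1}{233037} - \frac{560}{329463} = \frac{1325495540}{77679} - \frac{560}{329463} = \frac{48522410399420}{2843595153}$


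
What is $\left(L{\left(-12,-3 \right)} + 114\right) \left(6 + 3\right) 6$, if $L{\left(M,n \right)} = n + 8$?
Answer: $6426$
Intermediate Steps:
$L{\left(M,n \right)} = 8 + n$
$\left(L{\left(-12,-3 \right)} + 114\right) \left(6 + 3\right) 6 = \left(\left(8 - 3\right) + 114\right) \left(6 + 3\right) 6 = \left(5 + 114\right) 9 \cdot 6 = 119 \cdot 54 = 6426$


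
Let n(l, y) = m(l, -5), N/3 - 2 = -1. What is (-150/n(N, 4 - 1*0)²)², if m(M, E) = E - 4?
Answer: 2500/729 ≈ 3.4294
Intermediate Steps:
m(M, E) = -4 + E
N = 3 (N = 6 + 3*(-1) = 6 - 3 = 3)
n(l, y) = -9 (n(l, y) = -4 - 5 = -9)
(-150/n(N, 4 - 1*0)²)² = (-150/((-9)²))² = (-150/81)² = (-150*1/81)² = (-50/27)² = 2500/729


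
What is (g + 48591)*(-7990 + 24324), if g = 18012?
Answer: 1087893402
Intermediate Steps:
(g + 48591)*(-7990 + 24324) = (18012 + 48591)*(-7990 + 24324) = 66603*16334 = 1087893402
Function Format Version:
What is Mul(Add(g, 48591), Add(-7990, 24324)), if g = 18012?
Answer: 1087893402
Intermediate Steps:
Mul(Add(g, 48591), Add(-7990, 24324)) = Mul(Add(18012, 48591), Add(-7990, 24324)) = Mul(66603, 16334) = 1087893402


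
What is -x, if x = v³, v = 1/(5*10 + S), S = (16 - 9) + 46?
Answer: -1/1092727 ≈ -9.1514e-7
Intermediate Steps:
S = 53 (S = 7 + 46 = 53)
v = 1/103 (v = 1/(5*10 + 53) = 1/(50 + 53) = 1/103 ≈ 0.0097087)
x = 1/1092727 (x = (1/103)³ = 1/1092727 ≈ 9.1514e-7)
-x = -1*1/1092727 = -1/1092727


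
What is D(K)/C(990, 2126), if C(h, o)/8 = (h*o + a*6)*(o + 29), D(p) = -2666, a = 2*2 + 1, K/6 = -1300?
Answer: -1333/18143117400 ≈ -7.3471e-8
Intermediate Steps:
K = -7800 (K = 6*(-1300) = -7800)
a = 5 (a = 4 + 1 = 5)
C(h, o) = 8*(29 + o)*(30 + h*o) (C(h, o) = 8*((h*o + 5*6)*(o + 29)) = 8*((h*o + 30)*(29 + o)) = 8*((30 + h*o)*(29 + o)) = 8*((29 + o)*(30 + h*o)) = 8*(29 + o)*(30 + h*o))
D(K)/C(990, 2126) = -2666/(6960 + 240*2126 + 8*990*2126² + 232*990*2126) = -2666/(6960 + 510240 + 8*990*4519876 + 488299680) = -2666/(6960 + 510240 + 35797417920 + 488299680) = -2666/36286234800 = -2666*1/36286234800 = -1333/18143117400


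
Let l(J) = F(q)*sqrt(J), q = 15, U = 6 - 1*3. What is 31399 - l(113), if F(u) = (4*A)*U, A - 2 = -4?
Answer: 31399 + 24*sqrt(113) ≈ 31654.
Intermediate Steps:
U = 3 (U = 6 - 3 = 3)
A = -2 (A = 2 - 4 = -2)
F(u) = -24 (F(u) = (4*(-2))*3 = -8*3 = -24)
l(J) = -24*sqrt(J)
31399 - l(113) = 31399 - (-24)*sqrt(113) = 31399 + 24*sqrt(113)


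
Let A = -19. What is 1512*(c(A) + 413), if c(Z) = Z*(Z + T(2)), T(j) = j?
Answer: 1112832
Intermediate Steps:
c(Z) = Z*(2 + Z) (c(Z) = Z*(Z + 2) = Z*(2 + Z))
1512*(c(A) + 413) = 1512*(-19*(2 - 19) + 413) = 1512*(-19*(-17) + 413) = 1512*(323 + 413) = 1512*736 = 1112832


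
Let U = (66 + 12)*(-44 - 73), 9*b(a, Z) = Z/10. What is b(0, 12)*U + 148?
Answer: -5344/5 ≈ -1068.8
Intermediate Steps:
b(a, Z) = Z/90 (b(a, Z) = (Z/10)/9 = Z/90)
U = -9126 (U = 78*(-117) = -9126)
b(0, 12)*U + 148 = ((1/90)*12)*(-9126) + 148 = (2/15)*(-9126) + 148 = -6084/5 + 148 = -5344/5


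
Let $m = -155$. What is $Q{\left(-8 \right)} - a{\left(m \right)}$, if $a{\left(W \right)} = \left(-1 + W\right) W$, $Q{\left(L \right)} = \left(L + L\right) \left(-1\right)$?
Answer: $-24164$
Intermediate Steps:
$Q{\left(L \right)} = - 2 L$ ($Q{\left(L \right)} = 2 L \left(-1\right) = - 2 L$)
$a{\left(W \right)} = W \left(-1 + W\right)$
$Q{\left(-8 \right)} - a{\left(m \right)} = \left(-2\right) \left(-8\right) - - 155 \left(-1 - 155\right) = 16 - \left(-155\right) \left(-156\right) = 16 - 24180 = -24164$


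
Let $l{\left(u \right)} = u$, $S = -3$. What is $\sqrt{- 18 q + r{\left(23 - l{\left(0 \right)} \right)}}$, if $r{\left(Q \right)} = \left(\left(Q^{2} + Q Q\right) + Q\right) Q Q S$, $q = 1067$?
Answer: $i \sqrt{1734753} \approx 1317.1 i$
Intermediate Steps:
$r{\left(Q \right)} = - 3 Q^{2} \left(Q + 2 Q^{2}\right)$ ($r{\left(Q \right)} = \left(\left(Q^{2} + Q Q\right) + Q\right) Q Q \left(-3\right) = \left(\left(Q^{2} + Q^{2}\right) + Q\right) Q^{2} \left(-3\right) = \left(2 Q^{2} + Q\right) Q^{2} \left(-3\right) = \left(Q + 2 Q^{2}\right) Q^{2} \left(-3\right) = Q^{2} \left(Q + 2 Q^{2}\right) \left(-3\right) = - 3 Q^{2} \left(Q + 2 Q^{2}\right)$)
$\sqrt{- 18 q + r{\left(23 - l{\left(0 \right)} \right)}} = \sqrt{\left(-18\right) 1067 + \left(23 - 0\right)^{3} \left(-3 - 6 \left(23 - 0\right)\right)} = \sqrt{-19206 + \left(23 + 0\right)^{3} \left(-3 - 6 \left(23 + 0\right)\right)} = \sqrt{-19206 + 23^{3} \left(-3 - 138\right)} = \sqrt{-19206 + 12167 \left(-3 - 138\right)} = \sqrt{-19206 + 12167 \left(-141\right)} = \sqrt{-19206 - 1715547} = \sqrt{-1734753} = i \sqrt{1734753}$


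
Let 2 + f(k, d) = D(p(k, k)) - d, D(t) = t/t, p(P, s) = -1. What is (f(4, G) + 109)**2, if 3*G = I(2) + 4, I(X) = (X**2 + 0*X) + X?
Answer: 98596/9 ≈ 10955.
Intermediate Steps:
I(X) = X + X**2 (I(X) = (X**2 + 0) + X = X**2 + X = X + X**2)
D(t) = 1
G = 10/3 (G = (2*(1 + 2) + 4)/3 = (2*3 + 4)/3 = (6 + 4)/3 = (1/3)*10 = 10/3 ≈ 3.3333)
f(k, d) = -1 - d (f(k, d) = -2 + (1 - d) = -1 - d)
(f(4, G) + 109)**2 = ((-1 - 1*10/3) + 109)**2 = ((-1 - 10/3) + 109)**2 = (-13/3 + 109)**2 = (314/3)**2 = 98596/9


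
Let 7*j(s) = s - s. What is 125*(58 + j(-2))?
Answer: 7250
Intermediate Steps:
j(s) = 0 (j(s) = (s - s)/7 = (⅐)*0 = 0)
125*(58 + j(-2)) = 125*(58 + 0) = 125*58 = 7250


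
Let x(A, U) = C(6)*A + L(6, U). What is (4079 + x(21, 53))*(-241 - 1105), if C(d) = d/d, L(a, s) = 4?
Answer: -5523984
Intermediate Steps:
C(d) = 1
x(A, U) = 4 + A (x(A, U) = 1*A + 4 = A + 4 = 4 + A)
(4079 + x(21, 53))*(-241 - 1105) = (4079 + (4 + 21))*(-241 - 1105) = (4079 + 25)*(-1346) = 4104*(-1346) = -5523984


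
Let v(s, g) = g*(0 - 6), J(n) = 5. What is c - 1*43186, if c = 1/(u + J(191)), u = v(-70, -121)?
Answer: -31568965/731 ≈ -43186.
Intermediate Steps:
v(s, g) = -6*g (v(s, g) = g*(-6) = -6*g)
u = 726 (u = -6*(-121) = 726)
c = 1/731 (c = 1/(726 + 5) = 1/731 ≈ 0.0013680)
c - 1*43186 = 1/731 - 1*43186 = 1/731 - 43186 = -31568965/731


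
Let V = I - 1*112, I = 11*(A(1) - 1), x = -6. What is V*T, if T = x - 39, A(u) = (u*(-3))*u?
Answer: 7020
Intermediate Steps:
A(u) = -3*u² (A(u) = (-3*u)*u = -3*u²)
I = -44 (I = 11*(-3*1² - 1) = 11*(-3*1 - 1) = 11*(-3 - 1) = 11*(-4) = -44)
T = -45 (T = -6 - 39 = -45)
V = -156 (V = -44 - 1*112 = -44 - 112 = -156)
V*T = -156*(-45) = 7020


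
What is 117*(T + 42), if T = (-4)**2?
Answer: 6786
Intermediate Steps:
T = 16
117*(T + 42) = 117*(16 + 42) = 117*58 = 6786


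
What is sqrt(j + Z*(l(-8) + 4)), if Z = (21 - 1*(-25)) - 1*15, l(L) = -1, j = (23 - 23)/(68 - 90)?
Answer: sqrt(93) ≈ 9.6436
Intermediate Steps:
j = 0 (j = 0/(-22) = -1/22*0 = 0)
Z = 31 (Z = (21 + 25) - 15 = 46 - 15 = 31)
sqrt(j + Z*(l(-8) + 4)) = sqrt(0 + 31*(-1 + 4)) = sqrt(0 + 31*3) = sqrt(0 + 93) = sqrt(93)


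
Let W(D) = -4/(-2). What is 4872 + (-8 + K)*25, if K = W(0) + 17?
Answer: 5147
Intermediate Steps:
W(D) = 2 (W(D) = -4*(-1/2) = 2)
K = 19 (K = 2 + 17 = 19)
4872 + (-8 + K)*25 = 4872 + (-8 + 19)*25 = 4872 + 11*25 = 4872 + 275 = 5147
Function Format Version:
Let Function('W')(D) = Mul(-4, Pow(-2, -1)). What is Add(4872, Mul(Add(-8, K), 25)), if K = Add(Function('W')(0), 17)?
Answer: 5147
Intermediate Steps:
Function('W')(D) = 2 (Function('W')(D) = Mul(-4, Rational(-1, 2)) = 2)
K = 19 (K = Add(2, 17) = 19)
Add(4872, Mul(Add(-8, K), 25)) = Add(4872, Mul(Add(-8, 19), 25)) = Add(4872, Mul(11, 25)) = Add(4872, 275) = 5147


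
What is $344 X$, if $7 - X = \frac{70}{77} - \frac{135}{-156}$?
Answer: $\frac{257054}{143} \approx 1797.6$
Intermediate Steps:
$X = \frac{2989}{572}$ ($X = 7 - \left(\frac{70}{77} - \frac{135}{-156}\right) = 7 - \left(70 \cdot \frac{1}{77} - - \frac{45}{52}\right) = 7 - \left(\frac{10}{11} + \frac{45}{52}\right) = 7 - \frac{1015}{572} = \frac{2989}{572} \approx 5.2255$)
$344 X = 344 \cdot \frac{2989}{572} = \frac{257054}{143}$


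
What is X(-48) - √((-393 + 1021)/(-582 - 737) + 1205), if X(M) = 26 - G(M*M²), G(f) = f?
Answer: 110618 - √2095583673/1319 ≈ 1.1058e+5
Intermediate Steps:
X(M) = 26 - M³ (X(M) = 26 - M*M² = 26 - M³)
X(-48) - √((-393 + 1021)/(-582 - 737) + 1205) = (26 - 1*(-48)³) - √((-393 + 1021)/(-582 - 737) + 1205) = (26 - 1*(-110592)) - √(628/(-1319) + 1205) = (26 + 110592) - √(628*(-1/1319) + 1205) = 110618 - √(-628/1319 + 1205) = 110618 - √(1588767/1319) = 110618 - √2095583673/1319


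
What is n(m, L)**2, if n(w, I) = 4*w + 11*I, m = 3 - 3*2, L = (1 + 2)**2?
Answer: 7569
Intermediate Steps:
L = 9 (L = 3**2 = 9)
m = -3 (m = 3 - 6 = -3)
n(m, L)**2 = (4*(-3) + 11*9)**2 = (-12 + 99)**2 = 87**2 = 7569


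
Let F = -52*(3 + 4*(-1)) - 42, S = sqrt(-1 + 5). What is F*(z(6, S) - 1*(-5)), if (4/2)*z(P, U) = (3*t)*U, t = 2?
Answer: 110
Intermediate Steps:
S = 2 (S = sqrt(4) = 2)
z(P, U) = 3*U (z(P, U) = ((3*2)*U)/2 = (6*U)/2 = 3*U)
F = 10 (F = -52*(3 - 4) - 42 = -52*(-1) - 42 = 52 - 42 = 10)
F*(z(6, S) - 1*(-5)) = 10*(3*2 - 1*(-5)) = 10*(6 + 5) = 10*11 = 110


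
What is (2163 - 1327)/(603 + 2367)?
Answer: 38/135 ≈ 0.28148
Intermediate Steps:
(2163 - 1327)/(603 + 2367) = 836/2970 = 836*(1/2970) = 38/135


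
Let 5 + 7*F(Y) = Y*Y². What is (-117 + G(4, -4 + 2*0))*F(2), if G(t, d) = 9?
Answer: -324/7 ≈ -46.286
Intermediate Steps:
F(Y) = -5/7 + Y³/7 (F(Y) = -5/7 + (Y*Y²)/7 = -5/7 + Y³/7)
(-117 + G(4, -4 + 2*0))*F(2) = (-117 + 9)*(-5/7 + (⅐)*2³) = -108*(-5/7 + (⅐)*8) = -108*(-5/7 + 8/7) = -108*3/7 = -324/7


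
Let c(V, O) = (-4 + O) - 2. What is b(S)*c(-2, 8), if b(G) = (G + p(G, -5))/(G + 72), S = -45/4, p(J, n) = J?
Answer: -20/27 ≈ -0.74074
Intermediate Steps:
c(V, O) = -6 + O
S = -45/4 (S = -45*¼ = -45/4 ≈ -11.250)
b(G) = 2*G/(72 + G) (b(G) = (G + G)/(G + 72) = (2*G)/(72 + G) = 2*G/(72 + G))
b(S)*c(-2, 8) = (2*(-45/4)/(72 - 45/4))*(-6 + 8) = (2*(-45/4)/(243/4))*2 = (2*(-45/4)*(4/243))*2 = -10/27*2 = -20/27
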